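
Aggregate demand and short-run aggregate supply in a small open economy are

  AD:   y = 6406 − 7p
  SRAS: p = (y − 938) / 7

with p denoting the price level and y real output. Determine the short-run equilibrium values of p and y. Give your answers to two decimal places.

p = 390.57, y = 3672.00

Rearrange SRAS to y = 938 + 7p.
Set AD = SRAS: 6406 − 7p = 938 + 7p, so 5468 = 14p and p = 390.57.
Substituting into AD, y = 6406 − 7p = 3672.00.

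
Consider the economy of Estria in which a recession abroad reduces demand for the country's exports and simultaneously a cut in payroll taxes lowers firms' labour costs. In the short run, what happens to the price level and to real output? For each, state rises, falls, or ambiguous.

Price level: falls; output: ambiguous

The first event is a negative demand shock: AD shifts left, which by itself pushes P down and Y down.
The second is a favourable supply shock: SRAS shifts right, which by itself pushes P down and Y up.
Both shocks push P down, so P falls. The two shocks push Y in opposite directions, so the effect on Y is ambiguous.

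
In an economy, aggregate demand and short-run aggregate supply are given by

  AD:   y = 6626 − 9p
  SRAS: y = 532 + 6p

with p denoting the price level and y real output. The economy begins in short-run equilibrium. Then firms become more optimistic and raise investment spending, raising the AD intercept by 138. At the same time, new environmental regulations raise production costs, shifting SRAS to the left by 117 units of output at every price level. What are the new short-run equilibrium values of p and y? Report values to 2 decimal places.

After both shocks: AD is y = 6764 − 9p and SRAS is y = 415 + 6p.
Setting them equal: 6349 = 15p, so p = 423.27.
Substituting into AD, y = 2954.60.

p = 423.27, y = 2954.60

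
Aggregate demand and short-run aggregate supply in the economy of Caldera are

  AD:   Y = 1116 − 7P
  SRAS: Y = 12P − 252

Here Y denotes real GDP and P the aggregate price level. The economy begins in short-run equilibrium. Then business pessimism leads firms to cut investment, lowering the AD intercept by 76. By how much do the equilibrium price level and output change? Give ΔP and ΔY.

This is a negative demand shock: AD shifts left.
New AD: Y = 1040 − 7P.
Set AD = SRAS: 1040 − 7P = 12P − 252, so 1292 = 19P and P = 68.
Y = 1040 − 7·68 = 564.
Initially P = 72, Y = 612, so ΔP = -4 and ΔY = -48.

ΔP = -4, ΔY = -48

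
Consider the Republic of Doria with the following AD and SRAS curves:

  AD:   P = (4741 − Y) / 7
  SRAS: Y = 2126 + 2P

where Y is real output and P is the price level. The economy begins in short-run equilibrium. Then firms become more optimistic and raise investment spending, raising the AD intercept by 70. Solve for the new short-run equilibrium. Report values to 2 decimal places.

This is a positive demand shock: AD shifts right.
New AD: Y = 4811 − 7P.
Set AD = SRAS: 4811 − 7P = 2126 + 2P, so 2685 = 9P and P = 298.33.
Substituting into AD, Y = 2722.67.

P = 298.33, Y = 2722.67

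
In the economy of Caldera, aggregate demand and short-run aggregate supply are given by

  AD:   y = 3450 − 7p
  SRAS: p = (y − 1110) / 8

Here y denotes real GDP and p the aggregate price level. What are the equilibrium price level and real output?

Rearrange SRAS to y = 1110 + 8p.
Set AD = SRAS: 3450 − 7p = 1110 + 8p, so 2340 = 15p and p = 156.
Then y = 3450 − 7·156 = 2358.

p = 156, y = 2358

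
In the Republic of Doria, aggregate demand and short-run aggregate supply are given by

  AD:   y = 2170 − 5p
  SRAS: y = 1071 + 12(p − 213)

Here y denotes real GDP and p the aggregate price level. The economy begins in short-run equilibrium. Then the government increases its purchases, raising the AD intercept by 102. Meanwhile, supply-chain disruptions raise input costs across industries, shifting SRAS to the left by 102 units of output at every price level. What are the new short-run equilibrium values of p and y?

After both shocks: AD is y = 2272 − 5p and SRAS is y = 12p − 1587.
Setting them equal: 3859 = 17p, so p = 227.
y = 2272 − 5·227 = 1137.

p = 227, y = 1137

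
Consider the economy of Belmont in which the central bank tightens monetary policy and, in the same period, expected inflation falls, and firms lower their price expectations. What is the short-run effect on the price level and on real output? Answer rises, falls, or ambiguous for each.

The first event is a negative demand shock: AD shifts left, which by itself pushes P down and Y down.
The second is a favourable supply shock: SRAS shifts right, which by itself pushes P down and Y up.
Both shocks push P down, so P falls. The two shocks push Y in opposite directions, so the effect on Y is ambiguous.

Price level: falls; output: ambiguous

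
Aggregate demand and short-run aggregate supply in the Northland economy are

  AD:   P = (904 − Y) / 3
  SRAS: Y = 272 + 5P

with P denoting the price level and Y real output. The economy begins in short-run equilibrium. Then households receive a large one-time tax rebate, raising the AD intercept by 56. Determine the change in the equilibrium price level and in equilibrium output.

ΔP = +7, ΔY = +35

This is a positive demand shock: AD shifts right.
New AD: Y = 960 − 3P.
Set AD = SRAS: 960 − 3P = 272 + 5P, so 688 = 8P and P = 86.
Y = 960 − 3·86 = 702.
Initially P = 79, Y = 667, so ΔP = +7 and ΔY = +35.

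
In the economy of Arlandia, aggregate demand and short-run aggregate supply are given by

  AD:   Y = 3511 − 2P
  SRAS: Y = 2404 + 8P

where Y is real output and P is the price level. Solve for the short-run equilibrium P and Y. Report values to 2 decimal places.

Set AD = SRAS: 3511 − 2P = 2404 + 8P, so 1107 = 10P and P = 110.70.
Substituting into AD, Y = 3511 − 2P = 3289.60.

P = 110.70, Y = 3289.60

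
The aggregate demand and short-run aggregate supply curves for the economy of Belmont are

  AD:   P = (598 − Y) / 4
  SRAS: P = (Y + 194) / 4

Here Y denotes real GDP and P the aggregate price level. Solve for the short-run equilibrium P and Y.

Rearrange AD to Y = 598 − 4P.
Rearrange SRAS to Y = 4P − 194.
Set AD = SRAS: 598 − 4P = 4P − 194, so 792 = 8P and P = 99.
Then Y = 598 − 4·99 = 202.

P = 99, Y = 202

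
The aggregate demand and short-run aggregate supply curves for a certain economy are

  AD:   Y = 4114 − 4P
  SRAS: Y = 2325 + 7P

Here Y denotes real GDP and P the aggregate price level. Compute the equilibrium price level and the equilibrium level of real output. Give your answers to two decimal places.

P = 162.64, Y = 3463.45

Set AD = SRAS: 4114 − 4P = 2325 + 7P, so 1789 = 11P and P = 162.64.
Substituting into AD, Y = 4114 − 4P = 3463.45.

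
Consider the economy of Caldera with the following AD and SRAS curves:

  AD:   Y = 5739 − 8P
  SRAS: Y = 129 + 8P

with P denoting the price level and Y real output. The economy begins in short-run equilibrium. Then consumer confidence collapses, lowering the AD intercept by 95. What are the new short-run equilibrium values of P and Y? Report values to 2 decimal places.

P = 344.69, Y = 2886.50

This is a negative demand shock: AD shifts left.
New AD: Y = 5644 − 8P.
Set AD = SRAS: 5644 − 8P = 129 + 8P, so 5515 = 16P and P = 344.69.
Substituting into AD, Y = 2886.50.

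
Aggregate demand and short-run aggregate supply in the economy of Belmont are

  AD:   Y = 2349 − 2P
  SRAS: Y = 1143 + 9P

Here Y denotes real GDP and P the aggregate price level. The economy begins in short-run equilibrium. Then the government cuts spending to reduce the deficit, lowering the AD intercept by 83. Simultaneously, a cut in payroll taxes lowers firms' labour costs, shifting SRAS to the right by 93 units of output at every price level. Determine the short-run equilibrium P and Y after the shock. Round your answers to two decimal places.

P = 93.64, Y = 2078.73

After both shocks: AD is Y = 2266 − 2P and SRAS is Y = 1236 + 9P.
Setting them equal: 1030 = 11P, so P = 93.64.
Substituting into AD, Y = 2078.73.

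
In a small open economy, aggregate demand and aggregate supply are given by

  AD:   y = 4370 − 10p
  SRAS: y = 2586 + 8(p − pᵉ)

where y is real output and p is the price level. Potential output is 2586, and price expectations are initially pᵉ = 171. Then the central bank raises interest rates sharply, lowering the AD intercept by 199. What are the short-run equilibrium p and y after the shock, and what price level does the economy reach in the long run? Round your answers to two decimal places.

Short run: p = 164.06, y = 2530.44. Long run: p = 158.50.

AD shifts left: new AD is y = 4171 − 10p. With pᵉ = 171, SRAS is y = 1218 + 8p.
Short run: 4171 − 10p = 1218 + 8p gives 2953 = 18p, so p = 164.06 and y = 4171 − 10p = 2530.44.
y = 2530.44 is below potential 2586; expectations adjust and SRAS shifts right until y = 2586.
Long run: on the new AD curve, 2586 = 4171 − 10p gives p = 158.50.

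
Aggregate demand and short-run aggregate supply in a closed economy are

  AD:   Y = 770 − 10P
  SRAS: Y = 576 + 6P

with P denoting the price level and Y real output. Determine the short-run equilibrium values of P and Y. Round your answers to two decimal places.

Set AD = SRAS: 770 − 10P = 576 + 6P, so 194 = 16P and P = 12.13.
Substituting into AD, Y = 770 − 10P = 648.75.

P = 12.13, Y = 648.75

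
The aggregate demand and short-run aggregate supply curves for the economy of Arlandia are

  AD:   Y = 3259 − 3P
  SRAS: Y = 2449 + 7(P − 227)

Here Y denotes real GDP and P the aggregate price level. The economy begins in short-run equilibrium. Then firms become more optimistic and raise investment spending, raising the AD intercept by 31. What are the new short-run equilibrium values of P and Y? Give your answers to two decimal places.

P = 243.00, Y = 2561.00

This is a positive demand shock: AD shifts right.
New AD: Y = 3290 − 3P.
SRAS can be written Y = 860 + 7P.
Set AD = SRAS: 3290 − 3P = 860 + 7P, so 2430 = 10P and P = 243.00.
Substituting into AD, Y = 2561.00.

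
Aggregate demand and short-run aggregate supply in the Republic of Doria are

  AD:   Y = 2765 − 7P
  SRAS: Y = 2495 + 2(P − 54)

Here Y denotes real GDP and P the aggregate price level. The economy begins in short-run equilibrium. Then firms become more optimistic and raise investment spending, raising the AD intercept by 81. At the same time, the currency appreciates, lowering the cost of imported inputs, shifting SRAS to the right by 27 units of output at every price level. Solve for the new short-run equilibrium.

After both shocks: AD is Y = 2846 − 7P and SRAS is Y = 2414 + 2P.
Setting them equal: 432 = 9P, so P = 48.
Y = 2846 − 7·48 = 2510.

P = 48, Y = 2510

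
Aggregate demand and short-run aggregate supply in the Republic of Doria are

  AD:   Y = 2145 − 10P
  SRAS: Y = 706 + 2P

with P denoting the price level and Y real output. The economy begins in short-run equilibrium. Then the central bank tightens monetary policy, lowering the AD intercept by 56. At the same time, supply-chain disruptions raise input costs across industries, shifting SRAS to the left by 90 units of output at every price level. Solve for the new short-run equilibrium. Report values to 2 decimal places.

After both shocks: AD is Y = 2089 − 10P and SRAS is Y = 616 + 2P.
Setting them equal: 1473 = 12P, so P = 122.75.
Substituting into AD, Y = 861.50.

P = 122.75, Y = 861.50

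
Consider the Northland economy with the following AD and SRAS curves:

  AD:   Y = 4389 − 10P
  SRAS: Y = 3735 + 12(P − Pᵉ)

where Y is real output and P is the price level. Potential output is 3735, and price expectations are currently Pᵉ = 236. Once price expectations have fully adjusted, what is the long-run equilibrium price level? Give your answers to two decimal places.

Long-run P = 65.40

Short run: with Pᵉ = 236, SRAS is Y = 903 + 12P. Setting AD = SRAS gives 3486 = 22P, so P = 158.45 and Y = 4389 − 10P = 2804.45.
Output 2804.45 is below potential 3735, so over time expected prices fall and SRAS shifts right until Y returns to 3735.
Long run: Y = 3735 on the AD curve gives 3735 = 4389 − 10P, so P = 65.40.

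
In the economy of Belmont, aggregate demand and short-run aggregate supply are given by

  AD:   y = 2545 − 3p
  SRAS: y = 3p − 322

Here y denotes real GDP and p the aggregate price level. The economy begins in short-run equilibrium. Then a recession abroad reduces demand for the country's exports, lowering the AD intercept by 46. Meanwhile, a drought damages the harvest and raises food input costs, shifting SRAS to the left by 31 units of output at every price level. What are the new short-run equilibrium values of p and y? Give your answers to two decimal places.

p = 475.33, y = 1073.00

After both shocks: AD is y = 2499 − 3p and SRAS is y = 3p − 353.
Setting them equal: 2852 = 6p, so p = 475.33.
Substituting into AD, y = 1073.00.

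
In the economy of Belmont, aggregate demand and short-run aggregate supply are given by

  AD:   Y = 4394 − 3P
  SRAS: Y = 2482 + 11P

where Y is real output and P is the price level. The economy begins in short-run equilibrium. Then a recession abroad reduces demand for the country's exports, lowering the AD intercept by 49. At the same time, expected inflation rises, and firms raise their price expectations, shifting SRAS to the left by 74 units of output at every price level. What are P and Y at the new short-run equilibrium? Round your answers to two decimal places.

P = 138.36, Y = 3929.93

After both shocks: AD is Y = 4345 − 3P and SRAS is Y = 2408 + 11P.
Setting them equal: 1937 = 14P, so P = 138.36.
Substituting into AD, Y = 3929.93.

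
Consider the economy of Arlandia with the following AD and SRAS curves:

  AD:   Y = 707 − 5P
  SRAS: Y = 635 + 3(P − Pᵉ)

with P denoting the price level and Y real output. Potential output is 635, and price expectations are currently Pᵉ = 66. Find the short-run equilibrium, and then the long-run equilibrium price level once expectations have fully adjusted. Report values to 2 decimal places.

Short run: with Pᵉ = 66, SRAS is Y = 437 + 3P. Setting AD = SRAS gives 270 = 8P, so P = 33.75 and Y = 707 − 5P = 538.25.
Output 538.25 is below potential 635, so over time expected prices fall and SRAS shifts right until Y returns to 635.
Long run: Y = 635 on the AD curve gives 635 = 707 − 5P, so P = 14.40.

Short run: P = 33.75, Y = 538.25. Long run: P = 14.40.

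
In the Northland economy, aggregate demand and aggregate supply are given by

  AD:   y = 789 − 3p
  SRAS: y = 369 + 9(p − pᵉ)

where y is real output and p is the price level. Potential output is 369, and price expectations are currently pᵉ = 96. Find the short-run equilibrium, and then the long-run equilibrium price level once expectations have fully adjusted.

Short run: with pᵉ = 96, SRAS is y = 9p − 495. Setting AD = SRAS gives 1284 = 12p, so p = 107 and y = 789 − 3·107 = 468.
Output 468 is above potential 369, so over time expected prices rise and SRAS shifts left until y returns to 369.
Long run: y = 369 on the AD curve gives 369 = 789 − 3p, so p = 140.

Short run: p = 107, y = 468. Long run: p = 140.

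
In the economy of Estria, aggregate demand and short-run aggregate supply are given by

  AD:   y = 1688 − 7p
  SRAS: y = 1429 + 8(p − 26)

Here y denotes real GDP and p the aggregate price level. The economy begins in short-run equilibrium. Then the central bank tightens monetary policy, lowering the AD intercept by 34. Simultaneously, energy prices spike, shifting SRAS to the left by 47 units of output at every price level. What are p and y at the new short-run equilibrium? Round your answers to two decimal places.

p = 32.00, y = 1430.00

After both shocks: AD is y = 1654 − 7p and SRAS is y = 1174 + 8p.
Setting them equal: 480 = 15p, so p = 32.00.
Substituting into AD, y = 1430.00.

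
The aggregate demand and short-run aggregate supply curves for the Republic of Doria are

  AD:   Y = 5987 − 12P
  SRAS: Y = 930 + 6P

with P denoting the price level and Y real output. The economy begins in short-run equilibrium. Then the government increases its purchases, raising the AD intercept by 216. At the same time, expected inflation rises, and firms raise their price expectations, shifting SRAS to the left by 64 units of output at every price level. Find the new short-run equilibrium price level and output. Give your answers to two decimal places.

After both shocks: AD is Y = 6203 − 12P and SRAS is Y = 866 + 6P.
Setting them equal: 5337 = 18P, so P = 296.50.
Substituting into AD, Y = 2645.00.

P = 296.50, Y = 2645.00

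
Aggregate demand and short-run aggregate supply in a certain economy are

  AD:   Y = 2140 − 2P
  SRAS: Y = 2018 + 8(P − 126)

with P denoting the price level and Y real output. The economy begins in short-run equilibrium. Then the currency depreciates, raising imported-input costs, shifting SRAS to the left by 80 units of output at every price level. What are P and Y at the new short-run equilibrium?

P = 121, Y = 1898

This is a negative supply shock: SRAS shifts left.
New SRAS: Y = 930 + 8P.
Set AD = SRAS: 2140 − 2P = 930 + 8P, so 1210 = 10P and P = 121.
Y = 2140 − 2·121 = 1898.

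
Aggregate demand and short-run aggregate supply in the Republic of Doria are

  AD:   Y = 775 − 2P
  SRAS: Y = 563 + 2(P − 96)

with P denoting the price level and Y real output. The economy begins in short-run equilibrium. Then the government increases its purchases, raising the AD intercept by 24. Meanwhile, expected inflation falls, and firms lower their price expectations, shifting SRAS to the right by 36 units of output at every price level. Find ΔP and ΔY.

ΔP = -3, ΔY = +30

After both shocks: AD is Y = 799 − 2P and SRAS is Y = 407 + 2P.
Setting them equal: 392 = 4P, so P = 98.
Y = 799 − 2·98 = 603.
Initially P = 101, Y = 573, so ΔP = -3 and ΔY = +30.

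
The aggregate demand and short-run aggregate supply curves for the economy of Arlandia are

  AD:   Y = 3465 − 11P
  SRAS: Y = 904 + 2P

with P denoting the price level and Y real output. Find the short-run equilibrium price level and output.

P = 197, Y = 1298

Set AD = SRAS: 3465 − 11P = 904 + 2P, so 2561 = 13P and P = 197.
Then Y = 3465 − 11·197 = 1298.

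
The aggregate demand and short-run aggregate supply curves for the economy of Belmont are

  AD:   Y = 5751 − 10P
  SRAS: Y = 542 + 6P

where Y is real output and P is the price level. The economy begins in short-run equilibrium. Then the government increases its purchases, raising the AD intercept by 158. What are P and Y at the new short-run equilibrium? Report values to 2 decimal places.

P = 335.44, Y = 2554.63

This is a positive demand shock: AD shifts right.
New AD: Y = 5909 − 10P.
Set AD = SRAS: 5909 − 10P = 542 + 6P, so 5367 = 16P and P = 335.44.
Substituting into AD, Y = 2554.63.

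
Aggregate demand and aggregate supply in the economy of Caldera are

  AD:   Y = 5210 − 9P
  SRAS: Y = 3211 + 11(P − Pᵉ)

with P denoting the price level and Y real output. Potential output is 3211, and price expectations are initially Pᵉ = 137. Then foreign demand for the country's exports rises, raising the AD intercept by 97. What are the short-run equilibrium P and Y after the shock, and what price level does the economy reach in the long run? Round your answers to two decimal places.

Short run: P = 180.15, Y = 3685.65. Long run: P = 232.89.

AD shifts right: new AD is Y = 5307 − 9P. With Pᵉ = 137, SRAS is Y = 1704 + 11P.
Short run: 5307 − 9P = 1704 + 11P gives 3603 = 20P, so P = 180.15 and Y = 5307 − 9P = 3685.65.
Y = 3685.65 is above potential 3211; expectations adjust and SRAS shifts left until Y = 3211.
Long run: on the new AD curve, 3211 = 5307 − 9P gives P = 232.89.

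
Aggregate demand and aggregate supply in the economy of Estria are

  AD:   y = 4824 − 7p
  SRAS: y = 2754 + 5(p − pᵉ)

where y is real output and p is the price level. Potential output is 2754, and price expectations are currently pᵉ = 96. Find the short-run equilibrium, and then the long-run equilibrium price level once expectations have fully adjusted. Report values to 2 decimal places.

Short run: with pᵉ = 96, SRAS is y = 2274 + 5p. Setting AD = SRAS gives 2550 = 12p, so p = 212.50 and y = 4824 − 7p = 3336.50.
Output 3336.50 is above potential 2754, so over time expected prices rise and SRAS shifts left until y returns to 2754.
Long run: y = 2754 on the AD curve gives 2754 = 4824 − 7p, so p = 295.71.

Short run: p = 212.50, y = 3336.50. Long run: p = 295.71.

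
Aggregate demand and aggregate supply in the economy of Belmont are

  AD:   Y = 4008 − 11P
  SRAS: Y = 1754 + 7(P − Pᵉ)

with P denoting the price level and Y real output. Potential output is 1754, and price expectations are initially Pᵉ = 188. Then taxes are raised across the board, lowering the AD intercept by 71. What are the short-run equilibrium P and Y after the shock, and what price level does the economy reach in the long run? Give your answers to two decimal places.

AD shifts left: new AD is Y = 3937 − 11P. With Pᵉ = 188, SRAS is Y = 438 + 7P.
Short run: 3937 − 11P = 438 + 7P gives 3499 = 18P, so P = 194.39 and Y = 3937 − 11P = 1798.72.
Y = 1798.72 is above potential 1754; expectations adjust and SRAS shifts left until Y = 1754.
Long run: on the new AD curve, 1754 = 3937 − 11P gives P = 198.45.

Short run: P = 194.39, Y = 1798.72. Long run: P = 198.45.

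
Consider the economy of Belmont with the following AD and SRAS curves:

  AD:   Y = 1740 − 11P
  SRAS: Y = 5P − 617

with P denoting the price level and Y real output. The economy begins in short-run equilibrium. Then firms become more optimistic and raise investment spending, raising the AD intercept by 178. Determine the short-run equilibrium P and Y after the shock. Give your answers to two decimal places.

This is a positive demand shock: AD shifts right.
New AD: Y = 1918 − 11P.
Set AD = SRAS: 1918 − 11P = 5P − 617, so 2535 = 16P and P = 158.44.
Substituting into AD, Y = 175.19.

P = 158.44, Y = 175.19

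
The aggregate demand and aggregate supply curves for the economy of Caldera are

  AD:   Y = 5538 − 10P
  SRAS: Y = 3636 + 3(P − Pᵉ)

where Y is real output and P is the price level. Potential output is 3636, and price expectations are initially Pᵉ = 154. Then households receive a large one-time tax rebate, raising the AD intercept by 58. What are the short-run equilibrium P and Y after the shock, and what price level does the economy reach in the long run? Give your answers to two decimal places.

Short run: P = 186.31, Y = 3732.92. Long run: P = 196.00.

AD shifts right: new AD is Y = 5596 − 10P. With Pᵉ = 154, SRAS is Y = 3174 + 3P.
Short run: 5596 − 10P = 3174 + 3P gives 2422 = 13P, so P = 186.31 and Y = 5596 − 10P = 3732.92.
Y = 3732.92 is above potential 3636; expectations adjust and SRAS shifts left until Y = 3636.
Long run: on the new AD curve, 3636 = 5596 − 10P gives P = 196.00.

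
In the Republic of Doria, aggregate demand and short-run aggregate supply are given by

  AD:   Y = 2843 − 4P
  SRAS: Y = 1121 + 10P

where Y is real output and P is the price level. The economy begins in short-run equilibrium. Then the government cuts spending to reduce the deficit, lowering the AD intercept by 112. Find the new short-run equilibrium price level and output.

P = 115, Y = 2271

This is a negative demand shock: AD shifts left.
New AD: Y = 2731 − 4P.
Set AD = SRAS: 2731 − 4P = 1121 + 10P, so 1610 = 14P and P = 115.
Y = 2731 − 4·115 = 2271.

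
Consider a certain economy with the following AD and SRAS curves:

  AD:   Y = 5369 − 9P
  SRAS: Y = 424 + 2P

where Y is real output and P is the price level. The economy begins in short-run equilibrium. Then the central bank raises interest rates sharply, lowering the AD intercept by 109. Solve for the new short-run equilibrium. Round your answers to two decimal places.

This is a negative demand shock: AD shifts left.
New AD: Y = 5260 − 9P.
Set AD = SRAS: 5260 − 9P = 424 + 2P, so 4836 = 11P and P = 439.64.
Substituting into AD, Y = 1303.27.

P = 439.64, Y = 1303.27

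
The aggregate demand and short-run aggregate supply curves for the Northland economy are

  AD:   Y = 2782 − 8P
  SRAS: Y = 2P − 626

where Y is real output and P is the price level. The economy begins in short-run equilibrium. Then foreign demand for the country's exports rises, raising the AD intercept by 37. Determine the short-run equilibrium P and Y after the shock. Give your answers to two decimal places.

P = 344.50, Y = 63.00

This is a positive demand shock: AD shifts right.
New AD: Y = 2819 − 8P.
Set AD = SRAS: 2819 − 8P = 2P − 626, so 3445 = 10P and P = 344.50.
Substituting into AD, Y = 63.00.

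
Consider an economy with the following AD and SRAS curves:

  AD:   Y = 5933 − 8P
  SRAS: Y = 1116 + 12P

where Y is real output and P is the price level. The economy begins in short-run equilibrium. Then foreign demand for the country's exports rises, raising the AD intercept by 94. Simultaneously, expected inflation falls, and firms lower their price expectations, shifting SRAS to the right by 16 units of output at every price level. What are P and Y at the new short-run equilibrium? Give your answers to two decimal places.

P = 244.75, Y = 4069.00

After both shocks: AD is Y = 6027 − 8P and SRAS is Y = 1132 + 12P.
Setting them equal: 4895 = 20P, so P = 244.75.
Substituting into AD, Y = 4069.00.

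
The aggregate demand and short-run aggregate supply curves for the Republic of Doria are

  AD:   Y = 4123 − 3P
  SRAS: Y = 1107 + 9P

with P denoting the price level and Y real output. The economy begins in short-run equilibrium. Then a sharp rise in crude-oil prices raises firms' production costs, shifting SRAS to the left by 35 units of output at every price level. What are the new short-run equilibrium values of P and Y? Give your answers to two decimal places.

P = 254.25, Y = 3360.25

This is a negative supply shock: SRAS shifts left.
New SRAS: Y = 1072 + 9P.
Set AD = SRAS: 4123 − 3P = 1072 + 9P, so 3051 = 12P and P = 254.25.
Substituting into AD, Y = 3360.25.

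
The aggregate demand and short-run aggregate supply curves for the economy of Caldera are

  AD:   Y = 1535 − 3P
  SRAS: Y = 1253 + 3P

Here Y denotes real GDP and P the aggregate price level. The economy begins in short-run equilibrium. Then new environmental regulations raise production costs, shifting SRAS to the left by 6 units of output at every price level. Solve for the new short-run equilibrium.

This is a negative supply shock: SRAS shifts left.
New SRAS: Y = 1247 + 3P.
Set AD = SRAS: 1535 − 3P = 1247 + 3P, so 288 = 6P and P = 48.
Y = 1535 − 3·48 = 1391.

P = 48, Y = 1391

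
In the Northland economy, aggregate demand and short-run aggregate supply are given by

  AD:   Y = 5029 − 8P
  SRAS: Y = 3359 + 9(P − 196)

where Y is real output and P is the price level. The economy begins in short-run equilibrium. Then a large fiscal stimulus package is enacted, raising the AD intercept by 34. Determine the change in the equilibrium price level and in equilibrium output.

This is a positive demand shock: AD shifts right.
New AD: Y = 5063 − 8P.
SRAS can be written Y = 1595 + 9P.
Set AD = SRAS: 5063 − 8P = 1595 + 9P, so 3468 = 17P and P = 204.
Y = 5063 − 8·204 = 3431.
Initially P = 202, Y = 3413, so ΔP = +2 and ΔY = +18.

ΔP = +2, ΔY = +18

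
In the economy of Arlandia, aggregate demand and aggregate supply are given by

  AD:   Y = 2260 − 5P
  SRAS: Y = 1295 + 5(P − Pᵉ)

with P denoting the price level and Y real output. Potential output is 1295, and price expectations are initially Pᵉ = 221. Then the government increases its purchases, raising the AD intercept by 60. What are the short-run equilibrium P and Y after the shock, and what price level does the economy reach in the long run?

AD shifts right: new AD is Y = 2320 − 5P. With Pᵉ = 221, SRAS is Y = 190 + 5P.
Short run: 2320 − 5P = 190 + 5P gives 2130 = 10P, so P = 213 and Y = 2320 − 5·213 = 1255.
Y = 1255 is below potential 1295; expectations adjust and SRAS shifts right until Y = 1295.
Long run: on the new AD curve, 1295 = 2320 − 5P gives P = 205.

Short run: P = 213, Y = 1255. Long run: P = 205.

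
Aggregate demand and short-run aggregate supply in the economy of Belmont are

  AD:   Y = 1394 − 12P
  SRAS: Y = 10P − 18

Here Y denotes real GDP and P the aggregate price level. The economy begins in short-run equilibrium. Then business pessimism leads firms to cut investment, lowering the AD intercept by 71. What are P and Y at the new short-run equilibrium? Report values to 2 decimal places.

This is a negative demand shock: AD shifts left.
New AD: Y = 1323 − 12P.
Set AD = SRAS: 1323 − 12P = 10P − 18, so 1341 = 22P and P = 60.95.
Substituting into AD, Y = 591.55.

P = 60.95, Y = 591.55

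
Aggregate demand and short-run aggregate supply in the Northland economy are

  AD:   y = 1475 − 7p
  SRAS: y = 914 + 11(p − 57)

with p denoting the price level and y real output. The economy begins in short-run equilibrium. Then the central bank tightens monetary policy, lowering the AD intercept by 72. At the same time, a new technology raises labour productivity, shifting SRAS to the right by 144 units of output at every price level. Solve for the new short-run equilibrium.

After both shocks: AD is y = 1403 − 7p and SRAS is y = 431 + 11p.
Setting them equal: 972 = 18p, so p = 54.
y = 1403 − 7·54 = 1025.

p = 54, y = 1025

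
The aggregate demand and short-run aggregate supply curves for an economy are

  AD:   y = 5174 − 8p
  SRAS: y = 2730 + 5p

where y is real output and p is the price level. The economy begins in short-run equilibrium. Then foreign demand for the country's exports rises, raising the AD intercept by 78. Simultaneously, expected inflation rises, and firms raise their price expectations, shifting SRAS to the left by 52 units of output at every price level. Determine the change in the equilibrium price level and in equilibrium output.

After both shocks: AD is y = 5252 − 8p and SRAS is y = 2678 + 5p.
Setting them equal: 2574 = 13p, so p = 198.
y = 5252 − 8·198 = 3668.
Initially p = 188, y = 3670, so Δp = +10 and Δy = -2.

Δp = +10, Δy = -2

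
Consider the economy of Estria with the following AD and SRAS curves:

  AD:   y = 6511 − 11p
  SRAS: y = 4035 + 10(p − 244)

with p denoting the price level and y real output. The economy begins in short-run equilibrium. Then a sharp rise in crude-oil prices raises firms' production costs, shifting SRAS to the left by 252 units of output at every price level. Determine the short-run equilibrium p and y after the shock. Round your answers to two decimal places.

p = 246.10, y = 3803.95

This is a negative supply shock: SRAS shifts left.
New SRAS: y = 1343 + 10p.
Set AD = SRAS: 6511 − 11p = 1343 + 10p, so 5168 = 21p and p = 246.10.
Substituting into AD, y = 3803.95.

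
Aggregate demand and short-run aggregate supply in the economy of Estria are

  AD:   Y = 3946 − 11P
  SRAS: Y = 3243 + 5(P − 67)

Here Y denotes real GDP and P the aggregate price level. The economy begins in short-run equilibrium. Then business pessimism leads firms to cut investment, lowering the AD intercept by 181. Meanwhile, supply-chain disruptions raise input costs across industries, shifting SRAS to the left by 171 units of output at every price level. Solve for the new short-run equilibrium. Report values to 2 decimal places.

P = 64.25, Y = 3058.25

After both shocks: AD is Y = 3765 − 11P and SRAS is Y = 2737 + 5P.
Setting them equal: 1028 = 16P, so P = 64.25.
Substituting into AD, Y = 3058.25.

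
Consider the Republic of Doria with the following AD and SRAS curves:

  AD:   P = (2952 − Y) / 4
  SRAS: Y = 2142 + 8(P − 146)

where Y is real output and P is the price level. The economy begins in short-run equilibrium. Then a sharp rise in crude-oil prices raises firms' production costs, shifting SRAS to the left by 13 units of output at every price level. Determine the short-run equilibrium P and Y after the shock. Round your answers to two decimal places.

This is a negative supply shock: SRAS shifts left.
New SRAS: Y = 961 + 8P.
Set AD = SRAS: 2952 − 4P = 961 + 8P, so 1991 = 12P and P = 165.92.
Substituting into AD, Y = 2288.33.

P = 165.92, Y = 2288.33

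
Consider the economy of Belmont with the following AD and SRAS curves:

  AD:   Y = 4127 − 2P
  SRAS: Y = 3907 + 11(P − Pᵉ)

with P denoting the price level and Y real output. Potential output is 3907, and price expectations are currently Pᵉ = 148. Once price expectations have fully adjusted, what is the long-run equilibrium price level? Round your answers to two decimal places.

Short run: with Pᵉ = 148, SRAS is Y = 2279 + 11P. Setting AD = SRAS gives 1848 = 13P, so P = 142.15 and Y = 4127 − 2P = 3842.69.
Output 3842.69 is below potential 3907, so over time expected prices fall and SRAS shifts right until Y returns to 3907.
Long run: Y = 3907 on the AD curve gives 3907 = 4127 − 2P, so P = 110.00.

Long-run P = 110.00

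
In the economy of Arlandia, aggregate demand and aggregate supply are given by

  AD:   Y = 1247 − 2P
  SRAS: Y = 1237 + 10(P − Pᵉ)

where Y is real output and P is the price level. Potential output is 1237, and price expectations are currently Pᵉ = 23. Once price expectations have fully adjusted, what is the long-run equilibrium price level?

Long-run P = 5

Short run: with Pᵉ = 23, SRAS is Y = 1007 + 10P. Setting AD = SRAS gives 240 = 12P, so P = 20 and Y = 1247 − 2·20 = 1207.
Output 1207 is below potential 1237, so over time expected prices fall and SRAS shifts right until Y returns to 1237.
Long run: Y = 1237 on the AD curve gives 1237 = 1247 − 2P, so P = 5.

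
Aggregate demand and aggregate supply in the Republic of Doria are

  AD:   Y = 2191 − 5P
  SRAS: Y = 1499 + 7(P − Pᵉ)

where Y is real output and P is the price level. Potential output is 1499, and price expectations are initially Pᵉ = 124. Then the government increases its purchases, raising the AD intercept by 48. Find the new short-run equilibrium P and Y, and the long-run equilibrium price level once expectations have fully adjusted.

Short run: P = 134, Y = 1569. Long run: P = 148.

AD shifts right: new AD is Y = 2239 − 5P. With Pᵉ = 124, SRAS is Y = 631 + 7P.
Short run: 2239 − 5P = 631 + 7P gives 1608 = 12P, so P = 134 and Y = 2239 − 5·134 = 1569.
Y = 1569 is above potential 1499; expectations adjust and SRAS shifts left until Y = 1499.
Long run: on the new AD curve, 1499 = 2239 − 5P gives P = 148.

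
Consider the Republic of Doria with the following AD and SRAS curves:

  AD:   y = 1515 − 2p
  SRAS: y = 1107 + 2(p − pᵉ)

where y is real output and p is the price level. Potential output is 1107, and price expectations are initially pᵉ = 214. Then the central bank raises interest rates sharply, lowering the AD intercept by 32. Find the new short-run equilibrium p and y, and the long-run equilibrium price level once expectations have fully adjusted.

AD shifts left: new AD is y = 1483 − 2p. With pᵉ = 214, SRAS is y = 679 + 2p.
Short run: 1483 − 2p = 679 + 2p gives 804 = 4p, so p = 201 and y = 1483 − 2·201 = 1081.
y = 1081 is below potential 1107; expectations adjust and SRAS shifts right until y = 1107.
Long run: on the new AD curve, 1107 = 1483 − 2p gives p = 188.

Short run: p = 201, y = 1081. Long run: p = 188.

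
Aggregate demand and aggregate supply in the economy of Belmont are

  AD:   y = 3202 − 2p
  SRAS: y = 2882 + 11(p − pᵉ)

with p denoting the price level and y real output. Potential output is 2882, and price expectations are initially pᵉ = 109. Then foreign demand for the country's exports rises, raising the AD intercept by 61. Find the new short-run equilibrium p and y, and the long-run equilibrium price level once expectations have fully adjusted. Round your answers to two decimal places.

Short run: p = 121.54, y = 3019.92. Long run: p = 190.50.

AD shifts right: new AD is y = 3263 − 2p. With pᵉ = 109, SRAS is y = 1683 + 11p.
Short run: 3263 − 2p = 1683 + 11p gives 1580 = 13p, so p = 121.54 and y = 3263 − 2p = 3019.92.
y = 3019.92 is above potential 2882; expectations adjust and SRAS shifts left until y = 2882.
Long run: on the new AD curve, 2882 = 3263 − 2p gives p = 190.50.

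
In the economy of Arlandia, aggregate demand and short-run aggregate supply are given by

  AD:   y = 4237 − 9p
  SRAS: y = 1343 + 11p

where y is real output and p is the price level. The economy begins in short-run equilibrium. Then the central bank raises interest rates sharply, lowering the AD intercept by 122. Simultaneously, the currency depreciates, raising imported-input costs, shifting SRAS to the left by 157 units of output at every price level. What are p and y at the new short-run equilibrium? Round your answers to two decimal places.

p = 146.45, y = 2796.95

After both shocks: AD is y = 4115 − 9p and SRAS is y = 1186 + 11p.
Setting them equal: 2929 = 20p, so p = 146.45.
Substituting into AD, y = 2796.95.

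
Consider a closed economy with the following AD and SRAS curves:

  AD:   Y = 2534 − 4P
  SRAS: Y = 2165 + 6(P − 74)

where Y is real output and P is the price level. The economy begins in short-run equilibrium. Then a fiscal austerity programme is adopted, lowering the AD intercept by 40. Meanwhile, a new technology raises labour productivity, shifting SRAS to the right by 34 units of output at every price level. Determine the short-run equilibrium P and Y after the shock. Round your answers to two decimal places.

P = 73.90, Y = 2198.40

After both shocks: AD is Y = 2494 − 4P and SRAS is Y = 1755 + 6P.
Setting them equal: 739 = 10P, so P = 73.90.
Substituting into AD, Y = 2198.40.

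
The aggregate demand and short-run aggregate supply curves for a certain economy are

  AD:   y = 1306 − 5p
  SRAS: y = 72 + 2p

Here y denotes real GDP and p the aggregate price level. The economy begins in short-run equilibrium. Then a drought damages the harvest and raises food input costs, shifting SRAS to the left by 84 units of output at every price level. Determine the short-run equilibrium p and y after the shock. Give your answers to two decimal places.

p = 188.29, y = 364.57

This is a negative supply shock: SRAS shifts left.
New SRAS: y = 2p − 12.
Set AD = SRAS: 1306 − 5p = 2p − 12, so 1318 = 7p and p = 188.29.
Substituting into AD, y = 364.57.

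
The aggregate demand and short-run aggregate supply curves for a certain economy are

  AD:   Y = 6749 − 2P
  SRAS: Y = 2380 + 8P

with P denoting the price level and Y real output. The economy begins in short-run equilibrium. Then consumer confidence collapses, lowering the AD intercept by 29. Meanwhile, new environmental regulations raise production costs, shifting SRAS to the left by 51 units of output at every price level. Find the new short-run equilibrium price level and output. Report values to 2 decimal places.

After both shocks: AD is Y = 6720 − 2P and SRAS is Y = 2329 + 8P.
Setting them equal: 4391 = 10P, so P = 439.10.
Substituting into AD, Y = 5841.80.

P = 439.10, Y = 5841.80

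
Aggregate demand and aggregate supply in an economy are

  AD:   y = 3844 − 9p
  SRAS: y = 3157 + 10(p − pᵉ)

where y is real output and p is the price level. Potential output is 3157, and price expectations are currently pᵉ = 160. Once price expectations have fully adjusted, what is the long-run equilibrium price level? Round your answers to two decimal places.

Short run: with pᵉ = 160, SRAS is y = 1557 + 10p. Setting AD = SRAS gives 2287 = 19p, so p = 120.37 and y = 3844 − 9p = 2760.68.
Output 2760.68 is below potential 3157, so over time expected prices fall and SRAS shifts right until y returns to 3157.
Long run: y = 3157 on the AD curve gives 3157 = 3844 − 9p, so p = 76.33.

Long-run p = 76.33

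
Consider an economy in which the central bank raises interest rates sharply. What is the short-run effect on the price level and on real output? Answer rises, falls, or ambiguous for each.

This is a negative demand shock: AD shifts left.
Moving along the upward-sloping SRAS curve, P falls and Y falls.

Price level: falls; output: falls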